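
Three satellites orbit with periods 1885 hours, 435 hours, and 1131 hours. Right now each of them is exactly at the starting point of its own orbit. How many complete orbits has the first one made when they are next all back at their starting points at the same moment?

3 orbits

They are all back at their starting positions together after one LCM of the periods.
1885 = 5 × 13 × 29
435 = 3 × 5 × 29
1131 = 3 × 13 × 29
LCM(1885, 435, 1131) = 3 × 5 × 13 × 29 = 5655.
Orbits for period 1885: 5655 / 1885 = 3.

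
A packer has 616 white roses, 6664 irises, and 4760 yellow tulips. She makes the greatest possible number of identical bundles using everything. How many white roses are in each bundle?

11

Number of bundles = gcd(616, 6664, 4760).
616 = 2^3 × 7 × 11
6664 = 2^3 × 7^2 × 17
4760 = 2^3 × 5 × 7 × 17
gcd(616, 6664, 4760) = 2^3 × 7 = 56.
white roses per bundle = 616 / 56 = 11.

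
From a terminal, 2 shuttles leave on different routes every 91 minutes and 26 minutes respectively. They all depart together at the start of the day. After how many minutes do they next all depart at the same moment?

182 minutes

We need the least common multiple of the intervals.
91 = 7 × 13
26 = 2 × 13
LCM(91, 26) = 2 × 7 × 13 = 182.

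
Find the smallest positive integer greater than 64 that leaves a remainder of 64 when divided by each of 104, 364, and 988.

13896

N − 64 must be a common multiple of 104, 364, and 988.
104 = 2^3 × 13
364 = 2^2 × 7 × 13
988 = 2^2 × 13 × 19
LCM(104, 364, 988) = 2^3 × 7 × 13 × 19 = 13832.
Smallest N > 64 is LCM + 64 = 13832 + 64 = 13896.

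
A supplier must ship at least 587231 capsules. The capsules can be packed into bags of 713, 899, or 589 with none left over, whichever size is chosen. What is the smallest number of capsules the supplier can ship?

785726

The number of capsules must be a common multiple of 713, 899, and 589, so a multiple of their LCM.
713 = 23 × 31
899 = 29 × 31
589 = 19 × 31
LCM(713, 899, 589) = 19 × 23 × 29 × 31 = 392863.
Smallest multiple of 392863 that is ≥ 587231: ⌈587231/392863⌉ × 392863 = 2 × 392863 = 785726.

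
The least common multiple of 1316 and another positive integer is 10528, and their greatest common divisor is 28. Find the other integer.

gcd × lcm = product of the two integers, so the other integer is (28 × 10528) / 1316 = 224.

224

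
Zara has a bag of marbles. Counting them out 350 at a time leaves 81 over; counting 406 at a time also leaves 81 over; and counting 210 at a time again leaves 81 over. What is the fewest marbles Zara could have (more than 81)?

N − 81 must be a common multiple of 350, 406, and 210.
350 = 2 × 5^2 × 7
406 = 2 × 7 × 29
210 = 2 × 3 × 5 × 7
LCM(350, 406, 210) = 2 × 3 × 5^2 × 7 × 29 = 30450.
Smallest N > 81 is LCM + 81 = 30450 + 81 = 30531.

30531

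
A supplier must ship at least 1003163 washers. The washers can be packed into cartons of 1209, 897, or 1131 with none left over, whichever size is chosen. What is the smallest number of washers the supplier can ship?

1612806

The number of washers must be a common multiple of 1209, 897, and 1131, so a multiple of their LCM.
1209 = 3 × 13 × 31
897 = 3 × 13 × 23
1131 = 3 × 13 × 29
LCM(1209, 897, 1131) = 3 × 13 × 23 × 29 × 31 = 806403.
Smallest multiple of 806403 that is ≥ 1003163: ⌈1003163/806403⌉ × 806403 = 2 × 806403 = 1612806.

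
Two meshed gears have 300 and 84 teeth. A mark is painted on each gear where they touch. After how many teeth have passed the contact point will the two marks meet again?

2100 teeth

We need the least common multiple of the intervals.
300 = 2^2 × 3 × 5^2
84 = 2^2 × 3 × 7
LCM(300, 84) = 2^2 × 3 × 5^2 × 7 = 2100.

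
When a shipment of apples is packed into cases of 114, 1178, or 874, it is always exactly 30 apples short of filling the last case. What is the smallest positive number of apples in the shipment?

Being 30 short of a full case of size k means N ≡ −30 (mod k), i.e. N + 30 is a multiple of each size.
114 = 2 × 3 × 19
1178 = 2 × 19 × 31
874 = 2 × 19 × 23
LCM(114, 1178, 874) = 2 × 3 × 19 × 23 × 31 = 81282.
Smallest positive N is 81282 − 30 = 81252.

81252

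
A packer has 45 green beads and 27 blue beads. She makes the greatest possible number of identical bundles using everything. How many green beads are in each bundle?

5

Number of bundles = gcd(45, 27).
45 = 3^2 × 5
27 = 3^3
gcd(45, 27) = 3^2 = 9.
green beads per bundle = 45 / 9 = 5.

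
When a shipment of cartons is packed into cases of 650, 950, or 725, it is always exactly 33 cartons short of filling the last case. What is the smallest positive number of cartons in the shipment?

Being 33 short of a full case of size k means N ≡ −33 (mod k), i.e. N + 33 is a multiple of each size.
650 = 2 × 5^2 × 13
950 = 2 × 5^2 × 19
725 = 5^2 × 29
LCM(650, 950, 725) = 2 × 5^2 × 13 × 19 × 29 = 358150.
Smallest positive N is 358150 − 33 = 358117.

358117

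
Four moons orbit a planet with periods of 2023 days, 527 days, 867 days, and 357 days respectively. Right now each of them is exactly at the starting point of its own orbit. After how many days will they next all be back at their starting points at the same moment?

188139 days

The first simultaneous occurrence is after LCM of the individual periods.
2023 = 7 × 17^2
527 = 17 × 31
867 = 3 × 17^2
357 = 3 × 7 × 17
LCM(2023, 527, 867, 357) = 3 × 7 × 17^2 × 31 = 188139.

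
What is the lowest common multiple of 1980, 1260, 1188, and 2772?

1980 = 2^2 × 3^2 × 5 × 11
1260 = 2^2 × 3^2 × 5 × 7
1188 = 2^2 × 3^3 × 11
2772 = 2^2 × 3^2 × 7 × 11
LCM(1980, 1260, 1188, 2772) = 2^2 × 3^3 × 5 × 7 × 11 = 41580.

41580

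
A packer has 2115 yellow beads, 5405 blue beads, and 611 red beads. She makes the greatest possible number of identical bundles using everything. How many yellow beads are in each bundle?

45

Number of bundles = gcd(2115, 5405, 611).
2115 = 3^2 × 5 × 47
5405 = 5 × 23 × 47
611 = 13 × 47
gcd(2115, 5405, 611) = 47.
yellow beads per bundle = 2115 / 47 = 45.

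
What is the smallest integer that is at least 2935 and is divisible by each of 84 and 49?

The integer must be a common multiple of 84 and 49, so a multiple of their LCM.
84 = 2^2 × 3 × 7
49 = 7^2
LCM(84, 49) = 2^2 × 3 × 7^2 = 588.
Smallest multiple of 588 that is ≥ 2935: ⌈2935/588⌉ × 588 = 5 × 588 = 2940.

2940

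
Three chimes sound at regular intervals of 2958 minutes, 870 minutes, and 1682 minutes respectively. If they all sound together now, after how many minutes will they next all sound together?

We need the least common multiple of the intervals.
2958 = 2 × 3 × 17 × 29
870 = 2 × 3 × 5 × 29
1682 = 2 × 29^2
LCM(2958, 870, 1682) = 2 × 3 × 5 × 17 × 29^2 = 428910.

428910 minutes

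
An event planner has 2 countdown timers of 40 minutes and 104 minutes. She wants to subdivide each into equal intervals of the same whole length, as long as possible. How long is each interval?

The interval must divide each timer length; the longest such is the gcd.
40 = 2^3 × 5
104 = 2^3 × 13
gcd(40, 104) = 2^3 = 8.

8 minutes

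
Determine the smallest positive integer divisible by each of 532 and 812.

15428

532 = 2^2 × 7 × 19
812 = 2^2 × 7 × 29
LCM(532, 812) = 2^2 × 7 × 19 × 29 = 15428.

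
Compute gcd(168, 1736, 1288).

168 = 2^3 × 3 × 7
1736 = 2^3 × 7 × 31
1288 = 2^3 × 7 × 23
gcd(168, 1736, 1288) = 2^3 × 7 = 56.

56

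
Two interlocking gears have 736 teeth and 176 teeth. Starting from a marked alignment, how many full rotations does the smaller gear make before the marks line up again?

All finish a whole number of cycles simultaneously at t = LCM of the periods.
736 = 2^5 × 23
176 = 2^4 × 11
LCM(736, 176) = 2^5 × 11 × 23 = 8096.
Rotations for period 176: 8096 / 176 = 46.

46 rotations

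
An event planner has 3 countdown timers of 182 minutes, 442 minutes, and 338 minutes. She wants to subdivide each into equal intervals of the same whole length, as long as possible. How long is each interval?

26 minutes

The interval must divide each timer length; the longest such is the gcd.
182 = 2 × 7 × 13
442 = 2 × 13 × 17
338 = 2 × 13^2
gcd(182, 442, 338) = 2 × 13 = 26.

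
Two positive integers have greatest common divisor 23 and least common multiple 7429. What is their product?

For any two positive integers, gcd × lcm = product = 23 × 7429 = 170867.

170867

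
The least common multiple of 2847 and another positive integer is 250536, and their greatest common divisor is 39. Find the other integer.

3432

gcd × lcm = product of the two integers, so the other integer is (39 × 250536) / 2847 = 3432.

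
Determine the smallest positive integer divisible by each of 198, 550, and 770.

34650

198 = 2 × 3^2 × 11
550 = 2 × 5^2 × 11
770 = 2 × 5 × 7 × 11
LCM(198, 550, 770) = 2 × 3^2 × 5^2 × 7 × 11 = 34650.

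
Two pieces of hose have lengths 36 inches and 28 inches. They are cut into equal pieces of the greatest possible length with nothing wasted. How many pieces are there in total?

Piece length = gcd(36, 28).
36 = 2^2 × 3^2
28 = 2^2 × 7
gcd(36, 28) = 2^2 = 4.
Total pieces = 36/4 + 28/4 = 9 + 7 = 16.

16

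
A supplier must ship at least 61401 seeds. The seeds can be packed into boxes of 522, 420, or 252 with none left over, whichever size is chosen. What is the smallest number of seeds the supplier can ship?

73080

The number of seeds must be a common multiple of 522, 420, and 252, so a multiple of their LCM.
522 = 2 × 3^2 × 29
420 = 2^2 × 3 × 5 × 7
252 = 2^2 × 3^2 × 7
LCM(522, 420, 252) = 2^2 × 3^2 × 5 × 7 × 29 = 36540.
Smallest multiple of 36540 that is ≥ 61401: ⌈61401/36540⌉ × 36540 = 2 × 36540 = 73080.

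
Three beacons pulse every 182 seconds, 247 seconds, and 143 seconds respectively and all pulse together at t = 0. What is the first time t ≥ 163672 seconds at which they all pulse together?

190190 seconds

Joint pulses occur at multiples of LCM(182, 247, 143).
182 = 2 × 7 × 13
247 = 13 × 19
143 = 11 × 13
LCM(182, 247, 143) = 2 × 7 × 11 × 13 × 19 = 38038.
Smallest multiple of 38038 that is ≥ 163672: ⌈163672/38038⌉ × 38038 = 5 × 38038 = 190190.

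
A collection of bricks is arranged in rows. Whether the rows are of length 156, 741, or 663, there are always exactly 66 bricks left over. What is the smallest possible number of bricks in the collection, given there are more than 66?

N − 66 must be a common multiple of 156, 741, and 663.
156 = 2^2 × 3 × 13
741 = 3 × 13 × 19
663 = 3 × 13 × 17
LCM(156, 741, 663) = 2^2 × 3 × 13 × 17 × 19 = 50388.
Smallest N > 66 is LCM + 66 = 50388 + 66 = 50454.

50454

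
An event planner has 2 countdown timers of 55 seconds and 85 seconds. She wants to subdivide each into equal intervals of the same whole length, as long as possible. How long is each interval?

5 seconds

The interval must divide each timer length; the longest such is the gcd.
55 = 5 × 11
85 = 5 × 17
gcd(55, 85) = 5.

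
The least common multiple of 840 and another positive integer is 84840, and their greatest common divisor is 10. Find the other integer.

gcd × lcm = product of the two integers, so the other integer is (10 × 84840) / 840 = 1010.

1010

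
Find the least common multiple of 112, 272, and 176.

112 = 2^4 × 7
272 = 2^4 × 17
176 = 2^4 × 11
LCM(112, 272, 176) = 2^4 × 7 × 11 × 17 = 20944.

20944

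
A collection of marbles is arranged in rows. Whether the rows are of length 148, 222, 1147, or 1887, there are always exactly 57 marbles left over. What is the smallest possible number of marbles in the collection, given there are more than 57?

234045

N − 57 must be a common multiple of 148, 222, 1147, and 1887.
148 = 2^2 × 37
222 = 2 × 3 × 37
1147 = 31 × 37
1887 = 3 × 17 × 37
LCM(148, 222, 1147, 1887) = 2^2 × 3 × 17 × 31 × 37 = 233988.
Smallest N > 57 is LCM + 57 = 233988 + 57 = 234045.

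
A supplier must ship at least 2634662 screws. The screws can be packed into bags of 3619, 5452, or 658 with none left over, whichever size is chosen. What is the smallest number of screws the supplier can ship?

2938628

The number of screws must be a common multiple of 3619, 5452, and 658, so a multiple of their LCM.
3619 = 7 × 11 × 47
5452 = 2^2 × 29 × 47
658 = 2 × 7 × 47
LCM(3619, 5452, 658) = 2^2 × 7 × 11 × 29 × 47 = 419804.
Smallest multiple of 419804 that is ≥ 2634662: ⌈2634662/419804⌉ × 419804 = 7 × 419804 = 2938628.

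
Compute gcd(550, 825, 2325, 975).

25

550 = 2 × 5^2 × 11
825 = 3 × 5^2 × 11
2325 = 3 × 5^2 × 31
975 = 3 × 5^2 × 13
gcd(550, 825, 2325, 975) = 5^2 = 25.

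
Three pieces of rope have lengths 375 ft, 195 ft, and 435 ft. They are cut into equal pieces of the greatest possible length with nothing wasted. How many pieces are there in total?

67

Piece length = gcd(375, 195, 435).
375 = 3 × 5^3
195 = 3 × 5 × 13
435 = 3 × 5 × 29
gcd(375, 195, 435) = 3 × 5 = 15.
Total pieces = 375/15 + 195/15 + 435/15 = 25 + 13 + 29 = 67.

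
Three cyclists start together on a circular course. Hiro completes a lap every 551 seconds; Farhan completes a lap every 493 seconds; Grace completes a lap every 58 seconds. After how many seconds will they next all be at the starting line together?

18734 seconds

They coincide at every common multiple of the periods; the first is the LCM.
551 = 19 × 29
493 = 17 × 29
58 = 2 × 29
LCM(551, 493, 58) = 2 × 17 × 19 × 29 = 18734.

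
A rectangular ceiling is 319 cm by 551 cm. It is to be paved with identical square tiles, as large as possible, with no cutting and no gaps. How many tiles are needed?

209

Tile side = gcd(319, 551).
319 = 11 × 29
551 = 19 × 29
gcd(319, 551) = 29.
Tiles: (319/29) × (551/29) = 11 × 19 = 209.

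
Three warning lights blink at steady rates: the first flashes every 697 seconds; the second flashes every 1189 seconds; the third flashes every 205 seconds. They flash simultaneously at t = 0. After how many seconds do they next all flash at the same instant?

We need the least common multiple of the intervals.
697 = 17 × 41
1189 = 29 × 41
205 = 5 × 41
LCM(697, 1189, 205) = 5 × 17 × 29 × 41 = 101065.

101065 seconds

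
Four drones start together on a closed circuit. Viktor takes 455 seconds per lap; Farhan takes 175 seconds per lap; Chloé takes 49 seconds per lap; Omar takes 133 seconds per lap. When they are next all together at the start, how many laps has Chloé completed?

All finish a whole number of cycles simultaneously at t = LCM of the periods.
455 = 5 × 7 × 13
175 = 5^2 × 7
49 = 7^2
133 = 7 × 19
LCM(455, 175, 49, 133) = 5^2 × 7^2 × 13 × 19 = 302575.
Laps for period 49: 302575 / 49 = 6175.

6175 laps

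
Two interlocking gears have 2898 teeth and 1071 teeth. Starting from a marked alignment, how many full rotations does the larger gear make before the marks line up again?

All finish a whole number of cycles simultaneously at t = LCM of the periods.
2898 = 2 × 3^2 × 7 × 23
1071 = 3^2 × 7 × 17
LCM(2898, 1071) = 2 × 3^2 × 7 × 17 × 23 = 49266.
Rotations for period 2898: 49266 / 2898 = 17.

17 rotations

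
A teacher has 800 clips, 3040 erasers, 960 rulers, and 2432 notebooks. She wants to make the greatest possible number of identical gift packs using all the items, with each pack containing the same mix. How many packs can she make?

The pack count must divide each quantity, so the greatest is gcd(800, 3040, 960, 2432).
800 = 2^5 × 5^2
3040 = 2^5 × 5 × 19
960 = 2^6 × 3 × 5
2432 = 2^7 × 19
gcd(800, 3040, 960, 2432) = 2^5 = 32.

32 packs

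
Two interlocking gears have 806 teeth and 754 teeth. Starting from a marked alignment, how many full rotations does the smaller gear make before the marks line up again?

They are all back at their starting positions together after one LCM of the periods.
806 = 2 × 13 × 31
754 = 2 × 13 × 29
LCM(806, 754) = 2 × 13 × 29 × 31 = 23374.
Rotations for period 754: 23374 / 754 = 31.

31 rotations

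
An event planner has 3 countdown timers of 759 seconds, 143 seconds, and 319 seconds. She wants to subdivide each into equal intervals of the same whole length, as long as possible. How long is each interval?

11 seconds

The interval must divide each timer length; the longest such is the gcd.
759 = 3 × 11 × 23
143 = 11 × 13
319 = 11 × 29
gcd(759, 143, 319) = 11.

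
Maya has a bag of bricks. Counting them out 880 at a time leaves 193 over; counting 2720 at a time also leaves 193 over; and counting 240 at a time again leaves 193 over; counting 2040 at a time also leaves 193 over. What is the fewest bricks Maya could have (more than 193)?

N − 193 must be a common multiple of 880, 2720, 240, and 2040.
880 = 2^4 × 5 × 11
2720 = 2^5 × 5 × 17
240 = 2^4 × 3 × 5
2040 = 2^3 × 3 × 5 × 17
LCM(880, 2720, 240, 2040) = 2^5 × 3 × 5 × 11 × 17 = 89760.
Smallest N > 193 is LCM + 193 = 89760 + 193 = 89953.

89953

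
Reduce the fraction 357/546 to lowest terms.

357 = 3 × 7 × 17
546 = 2 × 3 × 7 × 13
gcd(357, 546) = 3 × 7 = 21.
Divide numerator and denominator by 21: 357/546 = 17/26.

17/26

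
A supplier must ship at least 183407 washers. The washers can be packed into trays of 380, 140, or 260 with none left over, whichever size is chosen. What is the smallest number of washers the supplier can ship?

The number of washers must be a common multiple of 380, 140, and 260, so a multiple of their LCM.
380 = 2^2 × 5 × 19
140 = 2^2 × 5 × 7
260 = 2^2 × 5 × 13
LCM(380, 140, 260) = 2^2 × 5 × 7 × 13 × 19 = 34580.
Smallest multiple of 34580 that is ≥ 183407: ⌈183407/34580⌉ × 34580 = 6 × 34580 = 207480.

207480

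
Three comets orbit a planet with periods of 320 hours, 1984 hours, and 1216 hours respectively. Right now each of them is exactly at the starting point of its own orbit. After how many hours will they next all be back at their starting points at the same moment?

188480 hours

The first simultaneous occurrence is after LCM of the individual periods.
320 = 2^6 × 5
1984 = 2^6 × 31
1216 = 2^6 × 19
LCM(320, 1984, 1216) = 2^6 × 5 × 19 × 31 = 188480.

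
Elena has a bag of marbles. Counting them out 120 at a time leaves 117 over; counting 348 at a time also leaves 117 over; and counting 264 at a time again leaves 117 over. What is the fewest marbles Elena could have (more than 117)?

38397

N − 117 must be a common multiple of 120, 348, and 264.
120 = 2^3 × 3 × 5
348 = 2^2 × 3 × 29
264 = 2^3 × 3 × 11
LCM(120, 348, 264) = 2^3 × 3 × 5 × 11 × 29 = 38280.
Smallest N > 117 is LCM + 117 = 38280 + 117 = 38397.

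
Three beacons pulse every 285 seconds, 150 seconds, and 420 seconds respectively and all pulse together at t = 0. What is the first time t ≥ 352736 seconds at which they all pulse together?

359100 seconds

Joint pulses occur at multiples of LCM(285, 150, 420).
285 = 3 × 5 × 19
150 = 2 × 3 × 5^2
420 = 2^2 × 3 × 5 × 7
LCM(285, 150, 420) = 2^2 × 3 × 5^2 × 7 × 19 = 39900.
Smallest multiple of 39900 that is ≥ 352736: ⌈352736/39900⌉ × 39900 = 9 × 39900 = 359100.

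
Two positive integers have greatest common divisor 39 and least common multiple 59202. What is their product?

For any two positive integers, gcd × lcm = product = 39 × 59202 = 2308878.

2308878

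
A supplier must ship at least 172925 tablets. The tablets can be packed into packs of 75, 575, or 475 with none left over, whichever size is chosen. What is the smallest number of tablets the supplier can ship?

196650

The number of tablets must be a common multiple of 75, 575, and 475, so a multiple of their LCM.
75 = 3 × 5^2
575 = 5^2 × 23
475 = 5^2 × 19
LCM(75, 575, 475) = 3 × 5^2 × 19 × 23 = 32775.
Smallest multiple of 32775 that is ≥ 172925: ⌈172925/32775⌉ × 32775 = 6 × 32775 = 196650.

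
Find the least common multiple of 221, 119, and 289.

221 = 13 × 17
119 = 7 × 17
289 = 17^2
LCM(221, 119, 289) = 7 × 13 × 17^2 = 26299.

26299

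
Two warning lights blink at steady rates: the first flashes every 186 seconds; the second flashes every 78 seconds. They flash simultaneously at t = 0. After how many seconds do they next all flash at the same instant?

2418 seconds

The first simultaneous occurrence is after LCM of the individual periods.
186 = 2 × 3 × 31
78 = 2 × 3 × 13
LCM(186, 78) = 2 × 3 × 13 × 31 = 2418.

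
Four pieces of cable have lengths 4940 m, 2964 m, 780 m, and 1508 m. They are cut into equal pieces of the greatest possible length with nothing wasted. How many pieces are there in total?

196

Piece length = gcd(4940, 2964, 780, 1508).
4940 = 2^2 × 5 × 13 × 19
2964 = 2^2 × 3 × 13 × 19
780 = 2^2 × 3 × 5 × 13
1508 = 2^2 × 13 × 29
gcd(4940, 2964, 780, 1508) = 2^2 × 13 = 52.
Total pieces = 4940/52 + 2964/52 + 780/52 + 1508/52 = 95 + 57 + 15 + 29 = 196.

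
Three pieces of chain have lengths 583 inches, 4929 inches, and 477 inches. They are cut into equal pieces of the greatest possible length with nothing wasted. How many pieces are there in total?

Piece length = gcd(583, 4929, 477).
583 = 11 × 53
4929 = 3 × 31 × 53
477 = 3^2 × 53
gcd(583, 4929, 477) = 53.
Total pieces = 583/53 + 4929/53 + 477/53 = 11 + 93 + 9 = 113.

113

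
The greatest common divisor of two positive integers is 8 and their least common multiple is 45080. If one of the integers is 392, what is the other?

920

For two integers, gcd × lcm = product, so the other is (8 × 45080) / 392 = 360640 / 392 = 920.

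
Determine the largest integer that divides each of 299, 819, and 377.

13

299 = 13 × 23
819 = 3^2 × 7 × 13
377 = 13 × 29
gcd(299, 819, 377) = 13.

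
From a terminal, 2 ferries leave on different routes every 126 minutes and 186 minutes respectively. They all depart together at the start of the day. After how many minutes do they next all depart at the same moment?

3906 minutes

The first simultaneous occurrence is after LCM of the individual periods.
126 = 2 × 3^2 × 7
186 = 2 × 3 × 31
LCM(126, 186) = 2 × 3^2 × 7 × 31 = 3906.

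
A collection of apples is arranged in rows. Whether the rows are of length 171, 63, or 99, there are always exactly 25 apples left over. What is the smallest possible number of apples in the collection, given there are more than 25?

N − 25 must be a common multiple of 171, 63, and 99.
171 = 3^2 × 19
63 = 3^2 × 7
99 = 3^2 × 11
LCM(171, 63, 99) = 3^2 × 7 × 11 × 19 = 13167.
Smallest N > 25 is LCM + 25 = 13167 + 25 = 13192.

13192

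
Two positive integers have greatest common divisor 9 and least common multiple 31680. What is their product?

For any two positive integers, gcd × lcm = product = 9 × 31680 = 285120.

285120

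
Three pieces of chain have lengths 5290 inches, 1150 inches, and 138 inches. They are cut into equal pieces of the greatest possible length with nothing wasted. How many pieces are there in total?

Piece length = gcd(5290, 1150, 138).
5290 = 2 × 5 × 23^2
1150 = 2 × 5^2 × 23
138 = 2 × 3 × 23
gcd(5290, 1150, 138) = 2 × 23 = 46.
Total pieces = 5290/46 + 1150/46 + 138/46 = 115 + 25 + 3 = 143.

143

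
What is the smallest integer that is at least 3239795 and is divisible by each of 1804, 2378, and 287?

3295908

The integer must be a common multiple of 1804, 2378, and 287, so a multiple of their LCM.
1804 = 2^2 × 11 × 41
2378 = 2 × 29 × 41
287 = 7 × 41
LCM(1804, 2378, 287) = 2^2 × 7 × 11 × 29 × 41 = 366212.
Smallest multiple of 366212 that is ≥ 3239795: ⌈3239795/366212⌉ × 366212 = 9 × 366212 = 3295908.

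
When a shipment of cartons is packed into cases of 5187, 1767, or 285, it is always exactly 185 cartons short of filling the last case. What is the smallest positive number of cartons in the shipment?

Being 185 short of a full case of size k means N ≡ −185 (mod k), i.e. N + 185 is a multiple of each size.
5187 = 3 × 7 × 13 × 19
1767 = 3 × 19 × 31
285 = 3 × 5 × 19
LCM(5187, 1767, 285) = 3 × 5 × 7 × 13 × 19 × 31 = 803985.
Smallest positive N is 803985 − 185 = 803800.

803800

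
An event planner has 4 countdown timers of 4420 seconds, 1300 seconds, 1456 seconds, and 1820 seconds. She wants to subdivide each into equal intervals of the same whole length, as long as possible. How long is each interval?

52 seconds

The interval must divide each timer length; the longest such is the gcd.
4420 = 2^2 × 5 × 13 × 17
1300 = 2^2 × 5^2 × 13
1456 = 2^4 × 7 × 13
1820 = 2^2 × 5 × 7 × 13
gcd(4420, 1300, 1456, 1820) = 2^2 × 13 = 52.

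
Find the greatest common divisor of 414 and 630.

414 = 2 × 3^2 × 23
630 = 2 × 3^2 × 5 × 7
gcd(414, 630) = 2 × 3^2 = 18.

18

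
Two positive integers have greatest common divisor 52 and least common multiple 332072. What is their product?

For any two positive integers, gcd × lcm = product = 52 × 332072 = 17267744.

17267744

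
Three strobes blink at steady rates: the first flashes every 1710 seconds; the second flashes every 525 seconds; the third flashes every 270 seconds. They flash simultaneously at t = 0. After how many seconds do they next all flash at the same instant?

179550 seconds

They coincide at every common multiple of the periods; the first is the LCM.
1710 = 2 × 3^2 × 5 × 19
525 = 3 × 5^2 × 7
270 = 2 × 3^3 × 5
LCM(1710, 525, 270) = 2 × 3^3 × 5^2 × 7 × 19 = 179550.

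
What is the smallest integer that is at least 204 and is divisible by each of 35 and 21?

210

The integer must be a common multiple of 35 and 21, so a multiple of their LCM.
35 = 5 × 7
21 = 3 × 7
LCM(35, 21) = 3 × 5 × 7 = 105.
Smallest multiple of 105 that is ≥ 204: ⌈204/105⌉ × 105 = 2 × 105 = 210.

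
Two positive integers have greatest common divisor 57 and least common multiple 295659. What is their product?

For any two positive integers, gcd × lcm = product = 57 × 295659 = 16852563.

16852563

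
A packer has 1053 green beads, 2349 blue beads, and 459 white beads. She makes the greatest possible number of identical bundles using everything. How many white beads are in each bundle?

17

Number of bundles = gcd(1053, 2349, 459).
1053 = 3^4 × 13
2349 = 3^4 × 29
459 = 3^3 × 17
gcd(1053, 2349, 459) = 3^3 = 27.
white beads per bundle = 459 / 27 = 17.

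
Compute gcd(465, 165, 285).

465 = 3 × 5 × 31
165 = 3 × 5 × 11
285 = 3 × 5 × 19
gcd(465, 165, 285) = 3 × 5 = 15.

15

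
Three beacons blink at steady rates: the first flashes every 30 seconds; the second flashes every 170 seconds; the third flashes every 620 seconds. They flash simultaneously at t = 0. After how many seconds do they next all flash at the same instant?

31620 seconds

The first simultaneous occurrence is after LCM of the individual periods.
30 = 2 × 3 × 5
170 = 2 × 5 × 17
620 = 2^2 × 5 × 31
LCM(30, 170, 620) = 2^2 × 3 × 5 × 17 × 31 = 31620.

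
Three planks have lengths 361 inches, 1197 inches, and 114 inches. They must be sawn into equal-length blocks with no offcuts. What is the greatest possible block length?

The block length must divide every plank, so the greatest is gcd(361, 1197, 114).
361 = 19^2
1197 = 3^2 × 7 × 19
114 = 2 × 3 × 19
gcd(361, 1197, 114) = 19.

19 inches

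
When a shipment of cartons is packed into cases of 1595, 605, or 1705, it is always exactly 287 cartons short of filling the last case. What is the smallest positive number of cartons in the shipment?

543608

Being 287 short of a full case of size k means N ≡ −287 (mod k), i.e. N + 287 is a multiple of each size.
1595 = 5 × 11 × 29
605 = 5 × 11^2
1705 = 5 × 11 × 31
LCM(1595, 605, 1705) = 5 × 11^2 × 29 × 31 = 543895.
Smallest positive N is 543895 − 287 = 543608.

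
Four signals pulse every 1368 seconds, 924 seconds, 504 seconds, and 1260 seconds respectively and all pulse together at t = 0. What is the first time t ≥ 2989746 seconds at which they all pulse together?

3160080 seconds

Joint pulses occur at multiples of LCM(1368, 924, 504, 1260).
1368 = 2^3 × 3^2 × 19
924 = 2^2 × 3 × 7 × 11
504 = 2^3 × 3^2 × 7
1260 = 2^2 × 3^2 × 5 × 7
LCM(1368, 924, 504, 1260) = 2^3 × 3^2 × 5 × 7 × 11 × 19 = 526680.
Smallest multiple of 526680 that is ≥ 2989746: ⌈2989746/526680⌉ × 526680 = 6 × 526680 = 3160080.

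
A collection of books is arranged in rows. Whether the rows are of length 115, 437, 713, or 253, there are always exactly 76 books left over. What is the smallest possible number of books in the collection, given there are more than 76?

N − 76 must be a common multiple of 115, 437, 713, and 253.
115 = 5 × 23
437 = 19 × 23
713 = 23 × 31
253 = 11 × 23
LCM(115, 437, 713, 253) = 5 × 11 × 19 × 23 × 31 = 745085.
Smallest N > 76 is LCM + 76 = 745085 + 76 = 745161.

745161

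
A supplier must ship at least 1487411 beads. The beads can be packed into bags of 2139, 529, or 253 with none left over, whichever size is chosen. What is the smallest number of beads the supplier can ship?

1623501

The number of beads must be a common multiple of 2139, 529, and 253, so a multiple of their LCM.
2139 = 3 × 23 × 31
529 = 23^2
253 = 11 × 23
LCM(2139, 529, 253) = 3 × 11 × 23^2 × 31 = 541167.
Smallest multiple of 541167 that is ≥ 1487411: ⌈1487411/541167⌉ × 541167 = 3 × 541167 = 1623501.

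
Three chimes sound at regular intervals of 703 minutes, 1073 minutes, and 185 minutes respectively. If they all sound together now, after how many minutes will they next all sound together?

We need the least common multiple of the intervals.
703 = 19 × 37
1073 = 29 × 37
185 = 5 × 37
LCM(703, 1073, 185) = 5 × 19 × 29 × 37 = 101935.

101935 minutes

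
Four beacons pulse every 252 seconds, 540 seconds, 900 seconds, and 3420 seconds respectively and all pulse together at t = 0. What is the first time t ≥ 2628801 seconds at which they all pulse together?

2872800 seconds

Joint pulses occur at multiples of LCM(252, 540, 900, 3420).
252 = 2^2 × 3^2 × 7
540 = 2^2 × 3^3 × 5
900 = 2^2 × 3^2 × 5^2
3420 = 2^2 × 3^2 × 5 × 19
LCM(252, 540, 900, 3420) = 2^2 × 3^3 × 5^2 × 7 × 19 = 359100.
Smallest multiple of 359100 that is ≥ 2628801: ⌈2628801/359100⌉ × 359100 = 8 × 359100 = 2872800.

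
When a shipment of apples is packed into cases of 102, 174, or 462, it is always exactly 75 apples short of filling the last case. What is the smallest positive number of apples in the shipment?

227691

Being 75 short of a full case of size k means N ≡ −75 (mod k), i.e. N + 75 is a multiple of each size.
102 = 2 × 3 × 17
174 = 2 × 3 × 29
462 = 2 × 3 × 7 × 11
LCM(102, 174, 462) = 2 × 3 × 7 × 11 × 17 × 29 = 227766.
Smallest positive N is 227766 − 75 = 227691.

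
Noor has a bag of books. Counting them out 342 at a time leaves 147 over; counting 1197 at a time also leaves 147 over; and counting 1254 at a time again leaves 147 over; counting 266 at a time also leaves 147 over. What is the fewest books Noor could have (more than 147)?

N − 147 must be a common multiple of 342, 1197, 1254, and 266.
342 = 2 × 3^2 × 19
1197 = 3^2 × 7 × 19
1254 = 2 × 3 × 11 × 19
266 = 2 × 7 × 19
LCM(342, 1197, 1254, 266) = 2 × 3^2 × 7 × 11 × 19 = 26334.
Smallest N > 147 is LCM + 147 = 26334 + 147 = 26481.

26481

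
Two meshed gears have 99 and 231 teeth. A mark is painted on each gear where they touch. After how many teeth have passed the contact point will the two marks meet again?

693 teeth

The first simultaneous occurrence is after LCM of the individual periods.
99 = 3^2 × 11
231 = 3 × 7 × 11
LCM(99, 231) = 3^2 × 7 × 11 = 693.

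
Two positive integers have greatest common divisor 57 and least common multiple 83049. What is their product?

For any two positive integers, gcd × lcm = product = 57 × 83049 = 4733793.

4733793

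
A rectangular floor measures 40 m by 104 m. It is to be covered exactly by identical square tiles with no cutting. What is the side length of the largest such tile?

The tile side must divide both 40 and 104, so the largest is their gcd.
40 = 2^3 × 5
104 = 2^3 × 13
gcd(40, 104) = 2^3 = 8.

8 m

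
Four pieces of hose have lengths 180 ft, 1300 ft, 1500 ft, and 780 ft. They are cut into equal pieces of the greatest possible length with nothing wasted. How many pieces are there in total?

Piece length = gcd(180, 1300, 1500, 780).
180 = 2^2 × 3^2 × 5
1300 = 2^2 × 5^2 × 13
1500 = 2^2 × 3 × 5^3
780 = 2^2 × 3 × 5 × 13
gcd(180, 1300, 1500, 780) = 2^2 × 5 = 20.
Total pieces = 180/20 + 1300/20 + 1500/20 + 780/20 = 9 + 65 + 75 + 39 = 188.

188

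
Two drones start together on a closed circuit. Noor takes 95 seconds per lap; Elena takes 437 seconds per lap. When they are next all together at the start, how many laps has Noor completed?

The first common completion time is the LCM of the periods.
95 = 5 × 19
437 = 19 × 23
LCM(95, 437) = 5 × 19 × 23 = 2185.
Laps for period 95: 2185 / 95 = 23.

23 laps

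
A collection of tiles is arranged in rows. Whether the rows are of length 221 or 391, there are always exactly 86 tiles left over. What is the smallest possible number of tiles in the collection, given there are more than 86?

N − 86 must be a common multiple of 221 and 391.
221 = 13 × 17
391 = 17 × 23
LCM(221, 391) = 13 × 17 × 23 = 5083.
Smallest N > 86 is LCM + 86 = 5083 + 86 = 5169.

5169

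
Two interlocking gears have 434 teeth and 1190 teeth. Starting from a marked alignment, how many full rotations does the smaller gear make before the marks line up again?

85 rotations

They are all back at their starting positions together after one LCM of the periods.
434 = 2 × 7 × 31
1190 = 2 × 5 × 7 × 17
LCM(434, 1190) = 2 × 5 × 7 × 17 × 31 = 36890.
Rotations for period 434: 36890 / 434 = 85.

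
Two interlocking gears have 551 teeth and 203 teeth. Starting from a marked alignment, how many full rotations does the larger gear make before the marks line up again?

7 rotations

All finish a whole number of cycles simultaneously at t = LCM of the periods.
551 = 19 × 29
203 = 7 × 29
LCM(551, 203) = 7 × 19 × 29 = 3857.
Rotations for period 551: 3857 / 551 = 7.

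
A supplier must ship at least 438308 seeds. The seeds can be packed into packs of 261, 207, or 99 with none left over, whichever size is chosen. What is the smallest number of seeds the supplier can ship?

The number of seeds must be a common multiple of 261, 207, and 99, so a multiple of their LCM.
261 = 3^2 × 29
207 = 3^2 × 23
99 = 3^2 × 11
LCM(261, 207, 99) = 3^2 × 11 × 23 × 29 = 66033.
Smallest multiple of 66033 that is ≥ 438308: ⌈438308/66033⌉ × 66033 = 7 × 66033 = 462231.

462231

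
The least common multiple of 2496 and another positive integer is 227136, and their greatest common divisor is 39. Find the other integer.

gcd × lcm = product of the two integers, so the other integer is (39 × 227136) / 2496 = 3549.

3549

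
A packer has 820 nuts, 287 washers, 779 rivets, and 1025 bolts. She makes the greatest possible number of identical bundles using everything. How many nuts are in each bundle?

Number of bundles = gcd(820, 287, 779, 1025).
820 = 2^2 × 5 × 41
287 = 7 × 41
779 = 19 × 41
1025 = 5^2 × 41
gcd(820, 287, 779, 1025) = 41.
nuts per bundle = 820 / 41 = 20.

20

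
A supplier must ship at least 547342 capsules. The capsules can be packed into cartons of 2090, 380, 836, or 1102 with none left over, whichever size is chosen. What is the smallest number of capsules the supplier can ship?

The number of capsules must be a common multiple of 2090, 380, 836, and 1102, so a multiple of their LCM.
2090 = 2 × 5 × 11 × 19
380 = 2^2 × 5 × 19
836 = 2^2 × 11 × 19
1102 = 2 × 19 × 29
LCM(2090, 380, 836, 1102) = 2^2 × 5 × 11 × 19 × 29 = 121220.
Smallest multiple of 121220 that is ≥ 547342: ⌈547342/121220⌉ × 121220 = 5 × 121220 = 606100.

606100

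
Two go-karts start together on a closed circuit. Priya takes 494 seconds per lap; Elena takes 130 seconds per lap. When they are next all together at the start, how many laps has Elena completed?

All finish a whole number of cycles simultaneously at t = LCM of the periods.
494 = 2 × 13 × 19
130 = 2 × 5 × 13
LCM(494, 130) = 2 × 5 × 13 × 19 = 2470.
Laps for period 130: 2470 / 130 = 19.

19 laps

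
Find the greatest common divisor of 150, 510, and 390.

30

150 = 2 × 3 × 5^2
510 = 2 × 3 × 5 × 17
390 = 2 × 3 × 5 × 13
gcd(150, 510, 390) = 2 × 3 × 5 = 30.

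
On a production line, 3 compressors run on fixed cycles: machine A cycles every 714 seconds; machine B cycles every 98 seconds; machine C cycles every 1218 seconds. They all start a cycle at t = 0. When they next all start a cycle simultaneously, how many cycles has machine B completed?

1479 cycles

All finish a whole number of cycles simultaneously at t = LCM of the periods.
714 = 2 × 3 × 7 × 17
98 = 2 × 7^2
1218 = 2 × 3 × 7 × 29
LCM(714, 98, 1218) = 2 × 3 × 7^2 × 17 × 29 = 144942.
Cycles for period 98: 144942 / 98 = 1479.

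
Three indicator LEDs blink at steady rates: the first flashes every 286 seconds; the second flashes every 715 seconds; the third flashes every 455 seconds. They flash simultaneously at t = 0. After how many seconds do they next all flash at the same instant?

The first simultaneous occurrence is after LCM of the individual periods.
286 = 2 × 11 × 13
715 = 5 × 11 × 13
455 = 5 × 7 × 13
LCM(286, 715, 455) = 2 × 5 × 7 × 11 × 13 = 10010.

10010 seconds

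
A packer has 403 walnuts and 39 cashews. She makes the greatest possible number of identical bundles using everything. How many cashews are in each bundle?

3

Number of bundles = gcd(403, 39).
403 = 13 × 31
39 = 3 × 13
gcd(403, 39) = 13.
cashews per bundle = 39 / 13 = 3.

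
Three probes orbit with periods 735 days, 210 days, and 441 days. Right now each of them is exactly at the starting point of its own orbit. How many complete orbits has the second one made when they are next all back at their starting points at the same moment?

They are all back at their starting positions together after one LCM of the periods.
735 = 3 × 5 × 7^2
210 = 2 × 3 × 5 × 7
441 = 3^2 × 7^2
LCM(735, 210, 441) = 2 × 3^2 × 5 × 7^2 = 4410.
Orbits for period 210: 4410 / 210 = 21.

21 orbits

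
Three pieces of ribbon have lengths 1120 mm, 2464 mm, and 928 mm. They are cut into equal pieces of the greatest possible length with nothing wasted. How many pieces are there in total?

Piece length = gcd(1120, 2464, 928).
1120 = 2^5 × 5 × 7
2464 = 2^5 × 7 × 11
928 = 2^5 × 29
gcd(1120, 2464, 928) = 2^5 = 32.
Total pieces = 1120/32 + 2464/32 + 928/32 = 35 + 77 + 29 = 141.

141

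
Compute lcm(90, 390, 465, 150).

181350

90 = 2 × 3^2 × 5
390 = 2 × 3 × 5 × 13
465 = 3 × 5 × 31
150 = 2 × 3 × 5^2
LCM(90, 390, 465, 150) = 2 × 3^2 × 5^2 × 13 × 31 = 181350.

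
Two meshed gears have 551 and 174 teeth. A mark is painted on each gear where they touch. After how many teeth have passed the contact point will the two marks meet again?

3306 teeth

The first simultaneous occurrence is after LCM of the individual periods.
551 = 19 × 29
174 = 2 × 3 × 29
LCM(551, 174) = 2 × 3 × 19 × 29 = 3306.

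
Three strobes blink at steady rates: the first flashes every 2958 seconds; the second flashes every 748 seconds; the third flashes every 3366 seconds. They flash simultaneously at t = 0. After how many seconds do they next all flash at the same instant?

They coincide at every common multiple of the periods; the first is the LCM.
2958 = 2 × 3 × 17 × 29
748 = 2^2 × 11 × 17
3366 = 2 × 3^2 × 11 × 17
LCM(2958, 748, 3366) = 2^2 × 3^2 × 11 × 17 × 29 = 195228.

195228 seconds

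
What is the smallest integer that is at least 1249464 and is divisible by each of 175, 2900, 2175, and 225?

The integer must be a common multiple of 175, 2900, 2175, and 225, so a multiple of their LCM.
175 = 5^2 × 7
2900 = 2^2 × 5^2 × 29
2175 = 3 × 5^2 × 29
225 = 3^2 × 5^2
LCM(175, 2900, 2175, 225) = 2^2 × 3^2 × 5^2 × 7 × 29 = 182700.
Smallest multiple of 182700 that is ≥ 1249464: ⌈1249464/182700⌉ × 182700 = 7 × 182700 = 1278900.

1278900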